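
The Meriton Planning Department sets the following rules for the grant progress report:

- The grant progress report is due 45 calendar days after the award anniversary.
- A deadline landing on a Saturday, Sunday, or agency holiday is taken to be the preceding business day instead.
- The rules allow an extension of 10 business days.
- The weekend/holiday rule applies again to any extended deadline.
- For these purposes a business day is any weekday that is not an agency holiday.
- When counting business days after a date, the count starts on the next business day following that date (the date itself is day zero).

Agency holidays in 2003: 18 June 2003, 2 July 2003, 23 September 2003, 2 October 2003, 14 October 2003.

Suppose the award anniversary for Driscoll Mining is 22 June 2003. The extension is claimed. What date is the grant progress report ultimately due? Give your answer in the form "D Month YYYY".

45 calendar days after 22 June 2003 is 6 August 2003.
6 August 2003 (Wednesday) is already a business day.
Applying the 10-business-day extension: 10 business days after 6 August 2003 is 20 August 2003.
Since 20 August 2003 is a Wednesday and not a holiday, the date is unchanged.
Deadline: 20 August 2003.

20 August 2003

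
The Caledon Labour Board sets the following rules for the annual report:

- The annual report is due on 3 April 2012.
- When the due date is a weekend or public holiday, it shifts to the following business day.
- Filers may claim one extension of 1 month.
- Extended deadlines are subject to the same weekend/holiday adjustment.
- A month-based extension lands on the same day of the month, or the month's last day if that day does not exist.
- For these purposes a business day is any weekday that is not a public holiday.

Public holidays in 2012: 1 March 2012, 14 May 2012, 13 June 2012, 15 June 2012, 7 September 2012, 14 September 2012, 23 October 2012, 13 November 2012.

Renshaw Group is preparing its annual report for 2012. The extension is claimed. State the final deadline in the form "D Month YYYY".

The statutory due date is 3 April 2012.
Since 3 April 2012 is a Tuesday and not a holiday, the date is unchanged.
Applying the 1 month extension: 1 month after 3 April 2012 is 3 May 2012.
3 May 2012 (Thursday) is already a business day.
Final deadline: 3 May 2012.

3 May 2012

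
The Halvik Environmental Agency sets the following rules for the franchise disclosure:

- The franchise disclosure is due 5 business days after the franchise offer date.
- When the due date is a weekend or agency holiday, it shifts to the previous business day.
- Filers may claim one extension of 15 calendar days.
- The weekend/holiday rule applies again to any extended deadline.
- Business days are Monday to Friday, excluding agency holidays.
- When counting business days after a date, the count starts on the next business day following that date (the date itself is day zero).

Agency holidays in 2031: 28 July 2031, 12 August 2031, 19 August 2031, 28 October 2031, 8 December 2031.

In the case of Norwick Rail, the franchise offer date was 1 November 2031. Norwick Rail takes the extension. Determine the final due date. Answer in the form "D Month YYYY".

21 November 2031

Starting the day after 1 November 2031 and counting 5 business days lands on 7 November 2031.
7 November 2031 (Friday) is already a business day.
The 15-calendar-day extension moves the deadline from 7 November 2031 to 22 November 2031.
Because 22 November 2031 is a Saturday, the deadline becomes 21 November 2031 (Friday).
Deadline: 21 November 2031.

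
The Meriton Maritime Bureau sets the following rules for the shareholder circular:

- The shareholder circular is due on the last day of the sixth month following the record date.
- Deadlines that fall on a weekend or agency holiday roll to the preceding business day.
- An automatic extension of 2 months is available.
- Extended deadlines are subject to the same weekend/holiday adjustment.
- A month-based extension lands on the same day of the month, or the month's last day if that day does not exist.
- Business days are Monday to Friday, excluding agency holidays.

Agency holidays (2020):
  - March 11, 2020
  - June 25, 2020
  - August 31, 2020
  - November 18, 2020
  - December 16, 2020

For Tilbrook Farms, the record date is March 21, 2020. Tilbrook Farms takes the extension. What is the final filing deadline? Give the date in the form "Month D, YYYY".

November 30, 2020

The sixth month after March 21, 2020 is September 2020, whose last day is September 30, 2020.
Since September 30, 2020 is a Wednesday and not a holiday, the date is unchanged.
Add 2 months to September 30, 2020: November 30, 2020.
November 30, 2020 is a Monday and not a listed holiday, so it stands.
Final deadline: November 30, 2020.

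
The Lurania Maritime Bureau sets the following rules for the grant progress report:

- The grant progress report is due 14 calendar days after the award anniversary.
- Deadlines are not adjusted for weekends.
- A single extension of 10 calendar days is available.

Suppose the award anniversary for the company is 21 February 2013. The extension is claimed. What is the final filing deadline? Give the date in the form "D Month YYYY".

14 calendar days after 21 February 2013 is 7 March 2013.
No adjustment is made for weekends or holidays, so 7 March 2013 stands.
With the 10-day extension, 7 March 2013 becomes 17 March 2013.
17 March 2013 is a Sunday; no weekend or holiday adjustment applies.
Deadline: 17 March 2013.

17 March 2013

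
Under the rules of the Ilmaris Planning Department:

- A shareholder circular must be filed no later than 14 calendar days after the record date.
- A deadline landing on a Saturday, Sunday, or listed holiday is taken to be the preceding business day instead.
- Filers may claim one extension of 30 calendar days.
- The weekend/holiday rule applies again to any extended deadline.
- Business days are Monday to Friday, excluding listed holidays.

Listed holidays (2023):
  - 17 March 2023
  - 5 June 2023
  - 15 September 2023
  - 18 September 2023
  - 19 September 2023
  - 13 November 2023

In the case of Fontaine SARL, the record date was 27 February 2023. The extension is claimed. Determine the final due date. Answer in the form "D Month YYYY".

12 April 2023

Trigger date 27 February 2023 + 14 calendar days = 13 March 2023.
13 March 2023 (Monday) is already a business day.
Applying the 30-calendar-day extension: 13 March 2023 + 30 days = 12 April 2023.
12 April 2023 falls on a Wednesday, which is a business day, so no adjustment is needed.
Deadline: 12 April 2023.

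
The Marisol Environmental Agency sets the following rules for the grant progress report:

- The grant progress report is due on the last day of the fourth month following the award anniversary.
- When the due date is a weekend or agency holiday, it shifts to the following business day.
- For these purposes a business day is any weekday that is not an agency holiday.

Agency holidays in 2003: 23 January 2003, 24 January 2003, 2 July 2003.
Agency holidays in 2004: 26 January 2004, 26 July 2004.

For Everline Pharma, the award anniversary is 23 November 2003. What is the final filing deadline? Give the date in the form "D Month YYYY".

4 months after 23 November 2003 is March 2004; that month ends on 31 March 2004.
Since 31 March 2004 is a Wednesday and not a holiday, the date is unchanged.
So the filing is due 31 March 2004.

31 March 2004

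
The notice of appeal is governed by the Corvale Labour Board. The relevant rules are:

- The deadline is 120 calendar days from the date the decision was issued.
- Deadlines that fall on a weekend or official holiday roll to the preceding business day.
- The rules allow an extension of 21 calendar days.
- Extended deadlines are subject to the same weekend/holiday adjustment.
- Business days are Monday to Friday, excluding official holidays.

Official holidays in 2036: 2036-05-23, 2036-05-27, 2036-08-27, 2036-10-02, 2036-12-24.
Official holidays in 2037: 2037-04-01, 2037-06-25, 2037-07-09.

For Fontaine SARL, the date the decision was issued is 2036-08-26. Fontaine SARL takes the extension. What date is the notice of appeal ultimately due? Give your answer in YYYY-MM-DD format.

Adding 120 calendar days to 2036-08-26 gives 2036-12-24.
Because 2036-12-24 is a listed holiday, the deadline becomes 2036-12-23 (Tuesday).
The 21-calendar-day extension moves the deadline from 2036-12-23 to 2037-01-13.
2037-01-13 (Tuesday) is already a business day.
Deadline: 2037-01-13.

2037-01-13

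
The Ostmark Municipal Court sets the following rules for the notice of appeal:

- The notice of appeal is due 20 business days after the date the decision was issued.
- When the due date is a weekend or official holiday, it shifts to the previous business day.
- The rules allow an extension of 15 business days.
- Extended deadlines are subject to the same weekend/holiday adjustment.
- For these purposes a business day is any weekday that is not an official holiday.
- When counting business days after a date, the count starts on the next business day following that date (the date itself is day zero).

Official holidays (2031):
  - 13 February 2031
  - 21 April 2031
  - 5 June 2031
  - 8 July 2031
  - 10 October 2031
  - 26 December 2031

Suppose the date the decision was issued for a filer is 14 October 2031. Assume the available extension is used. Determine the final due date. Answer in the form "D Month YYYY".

Counting 20 business days after 14 October 2031 (skipping weekends and listed holidays) reaches 11 November 2031.
Since 11 November 2031 is a Tuesday and not a holiday, the date is unchanged.
The 15-business-day extension runs from 11 November 2031 to 2 December 2031.
2 December 2031 is a Tuesday and not a listed holiday, so it stands.
Final deadline: 2 December 2031.

2 December 2031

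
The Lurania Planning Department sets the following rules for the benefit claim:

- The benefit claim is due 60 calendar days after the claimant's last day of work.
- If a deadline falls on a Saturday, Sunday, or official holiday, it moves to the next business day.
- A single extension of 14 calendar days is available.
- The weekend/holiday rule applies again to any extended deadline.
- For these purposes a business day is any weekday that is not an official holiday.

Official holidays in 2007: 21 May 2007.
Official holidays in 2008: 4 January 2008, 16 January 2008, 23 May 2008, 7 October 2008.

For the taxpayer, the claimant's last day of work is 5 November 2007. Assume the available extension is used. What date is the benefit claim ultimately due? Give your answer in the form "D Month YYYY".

Adding 60 calendar days to 5 November 2007 gives 4 January 2008.
4 January 2008 is a listed holiday, so it moves to the next business day, 7 January 2008 (Monday).
Add the 14 calendar-day extension to 7 January 2008: 21 January 2008.
Since 21 January 2008 is a Monday and not a holiday, the date is unchanged.
So the filing is due 21 January 2008.

21 January 2008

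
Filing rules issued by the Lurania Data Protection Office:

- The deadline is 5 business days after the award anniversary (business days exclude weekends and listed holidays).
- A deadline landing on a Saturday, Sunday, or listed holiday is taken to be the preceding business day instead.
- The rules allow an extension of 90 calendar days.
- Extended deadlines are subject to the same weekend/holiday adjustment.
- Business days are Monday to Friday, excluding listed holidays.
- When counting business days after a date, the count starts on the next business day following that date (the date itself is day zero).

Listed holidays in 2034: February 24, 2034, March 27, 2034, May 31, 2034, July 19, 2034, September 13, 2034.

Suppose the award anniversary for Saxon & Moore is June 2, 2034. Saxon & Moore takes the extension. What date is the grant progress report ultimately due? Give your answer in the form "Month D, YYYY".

Counting 5 business days after June 2, 2034 (skipping weekends and listed holidays) reaches June 9, 2034.
June 9, 2034 (Friday) is already a business day.
The 90-calendar-day extension moves the deadline from June 9, 2034 to September 7, 2034.
September 7, 2034 (Thursday) is already a business day.
The final due date is September 7, 2034.

September 7, 2034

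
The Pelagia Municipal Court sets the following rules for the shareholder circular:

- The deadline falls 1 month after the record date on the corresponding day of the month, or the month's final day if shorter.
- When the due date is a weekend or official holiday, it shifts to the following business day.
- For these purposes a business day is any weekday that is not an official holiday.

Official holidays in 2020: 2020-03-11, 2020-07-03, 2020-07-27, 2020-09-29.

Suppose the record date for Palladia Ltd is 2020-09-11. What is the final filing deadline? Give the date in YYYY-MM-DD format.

1 month after 2020-09-11, on the same day of the month, is 2020-10-11.
2020-10-11 is a Sunday, so it moves to the next business day, 2020-10-12 (Monday).
Final deadline: 2020-10-12.

2020-10-12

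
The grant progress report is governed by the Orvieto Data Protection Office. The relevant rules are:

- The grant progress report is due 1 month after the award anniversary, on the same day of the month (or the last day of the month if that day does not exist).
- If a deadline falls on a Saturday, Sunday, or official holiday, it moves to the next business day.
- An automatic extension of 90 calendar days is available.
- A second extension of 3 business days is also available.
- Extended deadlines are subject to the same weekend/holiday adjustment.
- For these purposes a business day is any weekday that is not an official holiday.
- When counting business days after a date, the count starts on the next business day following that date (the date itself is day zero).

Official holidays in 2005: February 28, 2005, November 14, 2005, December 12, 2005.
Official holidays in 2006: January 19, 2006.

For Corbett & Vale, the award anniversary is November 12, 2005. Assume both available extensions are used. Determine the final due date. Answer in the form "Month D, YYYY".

1 month from November 12, 2005 is December 12, 2005.
Because December 12, 2005 is a listed holiday, the deadline becomes December 13, 2005 (Tuesday).
The 90-calendar-day extension moves the deadline from December 13, 2005 to March 13, 2006.
March 13, 2006 is a Monday and not a listed holiday, so it stands.
The 3-business-day extension runs from March 13, 2006 to March 16, 2006.
March 16, 2006 is a Thursday and not a listed holiday, so it stands.
So the filing is due March 16, 2006.

March 16, 2006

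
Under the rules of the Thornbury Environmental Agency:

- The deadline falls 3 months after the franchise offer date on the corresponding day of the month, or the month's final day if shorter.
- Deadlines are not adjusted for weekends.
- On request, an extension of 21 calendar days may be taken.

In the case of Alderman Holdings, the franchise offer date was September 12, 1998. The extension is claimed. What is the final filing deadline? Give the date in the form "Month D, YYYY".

Moving 3 months forward from September 12, 1998 on the corresponding day gives December 12, 1998.
December 12, 1998 falls on a Saturday. The rules make no weekend/holiday allowance, so it remains December 12, 1998.
Applying the 21-calendar-day extension: December 12, 1998 + 21 days = January 2, 1999.
January 2, 1999 falls on a Saturday. The rules make no weekend/holiday allowance, so it remains January 2, 1999.
Final deadline: January 2, 1999.

January 2, 1999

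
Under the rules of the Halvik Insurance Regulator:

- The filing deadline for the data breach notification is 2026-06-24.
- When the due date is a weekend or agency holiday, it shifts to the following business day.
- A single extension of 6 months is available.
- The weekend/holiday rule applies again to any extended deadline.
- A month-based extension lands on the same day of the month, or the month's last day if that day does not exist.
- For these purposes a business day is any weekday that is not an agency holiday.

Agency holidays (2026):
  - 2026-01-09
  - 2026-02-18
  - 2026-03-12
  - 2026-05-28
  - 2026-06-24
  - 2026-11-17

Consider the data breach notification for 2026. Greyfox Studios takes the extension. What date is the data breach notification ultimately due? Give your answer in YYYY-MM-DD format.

Start from the fixed due date, 2026-06-24.
2026-06-24 is a listed holiday, so it moves to the next business day, 2026-06-25 (Thursday).
Add 6 months to 2026-06-25: 2026-12-25.
Since 2026-12-25 is a Friday and not a holiday, the date is unchanged.
Final deadline: 2026-12-25.

2026-12-25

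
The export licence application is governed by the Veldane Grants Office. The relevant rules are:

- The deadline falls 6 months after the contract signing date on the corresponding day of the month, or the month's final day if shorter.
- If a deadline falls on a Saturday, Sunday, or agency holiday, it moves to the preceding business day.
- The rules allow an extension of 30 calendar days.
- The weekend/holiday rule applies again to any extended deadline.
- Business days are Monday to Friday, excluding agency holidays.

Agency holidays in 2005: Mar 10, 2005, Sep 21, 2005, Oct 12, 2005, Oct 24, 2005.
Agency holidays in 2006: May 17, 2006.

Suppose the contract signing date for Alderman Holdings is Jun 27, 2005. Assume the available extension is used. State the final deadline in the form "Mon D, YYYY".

6 months from Jun 27, 2005 is Dec 27, 2005.
Dec 27, 2005 falls on a Tuesday, which is a business day, so no adjustment is needed.
Applying the 30-calendar-day extension: Dec 27, 2005 + 30 days = Jan 26, 2006.
Jan 26, 2006 (Thursday) is already a business day.
Final deadline: Jan 26, 2006.

Jan 26, 2006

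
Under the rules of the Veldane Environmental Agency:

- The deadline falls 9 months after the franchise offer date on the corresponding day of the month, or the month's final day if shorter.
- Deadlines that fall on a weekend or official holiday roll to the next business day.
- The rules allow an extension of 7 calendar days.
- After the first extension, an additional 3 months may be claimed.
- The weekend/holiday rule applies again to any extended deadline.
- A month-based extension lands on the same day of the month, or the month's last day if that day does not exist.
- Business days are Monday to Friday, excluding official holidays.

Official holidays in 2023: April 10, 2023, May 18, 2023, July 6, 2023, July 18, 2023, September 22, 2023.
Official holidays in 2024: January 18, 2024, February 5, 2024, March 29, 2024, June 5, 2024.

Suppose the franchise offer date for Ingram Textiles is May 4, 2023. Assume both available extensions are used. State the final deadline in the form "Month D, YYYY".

May 13, 2024

Moving 9 months forward from May 4, 2023 on the corresponding day gives February 4, 2024.
Because February 4, 2024 is a Sunday, the deadline becomes February 6, 2024 (Tuesday).
Applying the 7-calendar-day extension: February 6, 2024 + 7 days = February 13, 2024.
February 13, 2024 (Tuesday) is already a business day.
Applying the 3 months extension: 3 months after February 13, 2024 is May 13, 2024.
May 13, 2024 falls on a Monday, which is a business day, so no adjustment is needed.
The final due date is May 13, 2024.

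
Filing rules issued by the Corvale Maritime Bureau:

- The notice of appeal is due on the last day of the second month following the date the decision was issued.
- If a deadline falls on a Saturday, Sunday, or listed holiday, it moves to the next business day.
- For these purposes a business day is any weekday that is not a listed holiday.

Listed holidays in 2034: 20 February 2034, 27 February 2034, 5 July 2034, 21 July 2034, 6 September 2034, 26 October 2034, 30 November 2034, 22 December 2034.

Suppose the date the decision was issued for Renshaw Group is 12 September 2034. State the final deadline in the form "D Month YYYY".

1 December 2034

2 months after 12 September 2034 falls in November 2034; the last day of that month is 30 November 2034.
30 November 2034 falls on a listed holiday. Rolling to the next business day gives 1 December 2034, a Friday.
Final deadline: 1 December 2034.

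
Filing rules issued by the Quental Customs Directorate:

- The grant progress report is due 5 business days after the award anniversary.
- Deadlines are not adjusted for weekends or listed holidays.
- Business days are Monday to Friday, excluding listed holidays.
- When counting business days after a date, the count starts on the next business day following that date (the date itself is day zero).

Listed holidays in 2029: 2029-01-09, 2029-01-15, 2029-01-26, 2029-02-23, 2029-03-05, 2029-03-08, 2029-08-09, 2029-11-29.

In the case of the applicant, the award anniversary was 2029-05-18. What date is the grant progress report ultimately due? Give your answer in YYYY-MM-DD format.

2029-05-25

Counting 5 business days after 2029-05-18 (skipping weekends and listed holidays) reaches 2029-05-25.
No adjustment is made for weekends or holidays, so 2029-05-25 stands.
Deadline: 2029-05-25.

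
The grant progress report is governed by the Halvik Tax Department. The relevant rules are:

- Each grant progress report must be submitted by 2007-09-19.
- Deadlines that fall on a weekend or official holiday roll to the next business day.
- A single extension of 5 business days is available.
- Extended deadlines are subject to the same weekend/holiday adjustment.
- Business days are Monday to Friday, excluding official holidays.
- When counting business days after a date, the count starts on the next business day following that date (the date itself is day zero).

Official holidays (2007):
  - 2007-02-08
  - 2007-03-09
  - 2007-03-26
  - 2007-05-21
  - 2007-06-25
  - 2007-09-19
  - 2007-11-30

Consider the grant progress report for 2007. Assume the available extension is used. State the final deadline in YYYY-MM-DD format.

2007-09-27

The statutory due date is 2007-09-19.
Because 2007-09-19 is a listed holiday, the deadline becomes 2007-09-20 (Thursday).
Applying the 5-business-day extension: 5 business days after 2007-09-20 is 2007-09-27.
2007-09-27 is a Thursday and not a listed holiday, so it stands.
So the filing is due 2007-09-27.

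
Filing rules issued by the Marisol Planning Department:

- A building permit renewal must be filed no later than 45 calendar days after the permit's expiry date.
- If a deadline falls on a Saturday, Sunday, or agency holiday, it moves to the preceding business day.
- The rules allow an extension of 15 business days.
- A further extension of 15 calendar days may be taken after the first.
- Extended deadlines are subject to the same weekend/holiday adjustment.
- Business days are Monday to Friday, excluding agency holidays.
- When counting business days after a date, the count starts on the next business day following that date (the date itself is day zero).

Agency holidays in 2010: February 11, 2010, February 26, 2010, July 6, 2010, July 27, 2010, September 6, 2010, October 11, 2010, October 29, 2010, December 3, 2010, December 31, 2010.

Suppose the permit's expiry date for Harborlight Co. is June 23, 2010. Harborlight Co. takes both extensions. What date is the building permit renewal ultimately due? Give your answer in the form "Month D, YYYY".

45 calendar days after June 23, 2010 is August 7, 2010.
August 7, 2010 falls on a Saturday. Rolling to the preceding business day gives August 6, 2010, a Friday.
The 15-business-day extension runs from August 6, 2010 to August 27, 2010.
August 27, 2010 (Friday) is already a business day.
Add the 15 calendar-day extension to August 27, 2010: September 11, 2010.
September 11, 2010 is a Saturday; the preceding business day is September 10, 2010 (Friday).
Deadline: September 10, 2010.

September 10, 2010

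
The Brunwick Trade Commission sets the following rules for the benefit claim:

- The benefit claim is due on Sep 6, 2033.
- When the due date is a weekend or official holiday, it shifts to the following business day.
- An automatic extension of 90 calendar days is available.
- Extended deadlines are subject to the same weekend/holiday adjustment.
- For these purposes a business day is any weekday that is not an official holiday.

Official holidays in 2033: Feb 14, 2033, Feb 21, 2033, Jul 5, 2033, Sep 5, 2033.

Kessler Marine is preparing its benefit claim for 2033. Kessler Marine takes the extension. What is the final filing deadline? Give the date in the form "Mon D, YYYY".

Dec 5, 2033

The stated deadline is Sep 6, 2033.
Sep 6, 2033 falls on a Tuesday, which is a business day, so no adjustment is needed.
The 90-calendar-day extension moves the deadline from Sep 6, 2033 to Dec 5, 2033.
Dec 5, 2033 (Monday) is already a business day.
Final deadline: Dec 5, 2033.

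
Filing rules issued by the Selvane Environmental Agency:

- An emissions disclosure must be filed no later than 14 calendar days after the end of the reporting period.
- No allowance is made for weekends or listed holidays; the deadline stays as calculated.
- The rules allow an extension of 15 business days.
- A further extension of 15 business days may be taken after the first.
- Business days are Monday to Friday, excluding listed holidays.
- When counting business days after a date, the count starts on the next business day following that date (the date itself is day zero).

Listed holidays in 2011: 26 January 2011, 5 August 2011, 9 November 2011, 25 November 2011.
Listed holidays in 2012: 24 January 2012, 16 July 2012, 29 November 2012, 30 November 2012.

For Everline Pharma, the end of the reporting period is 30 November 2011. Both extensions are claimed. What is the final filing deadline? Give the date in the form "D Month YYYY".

From 30 November 2011, 14 calendar days later is 14 December 2011.
14 December 2011 is a Wednesday; no weekend or holiday adjustment applies.
Applying the 15-business-day extension: 15 business days after 14 December 2011 is 4 January 2012.
No adjustment is made for weekends or holidays, so 4 January 2012 stands.
Counting 15 further business days from 4 January 2012 reaches 26 January 2012.
26 January 2012 falls on a Thursday. The rules make no weekend/holiday allowance, so it remains 26 January 2012.
Final deadline: 26 January 2012.

26 January 2012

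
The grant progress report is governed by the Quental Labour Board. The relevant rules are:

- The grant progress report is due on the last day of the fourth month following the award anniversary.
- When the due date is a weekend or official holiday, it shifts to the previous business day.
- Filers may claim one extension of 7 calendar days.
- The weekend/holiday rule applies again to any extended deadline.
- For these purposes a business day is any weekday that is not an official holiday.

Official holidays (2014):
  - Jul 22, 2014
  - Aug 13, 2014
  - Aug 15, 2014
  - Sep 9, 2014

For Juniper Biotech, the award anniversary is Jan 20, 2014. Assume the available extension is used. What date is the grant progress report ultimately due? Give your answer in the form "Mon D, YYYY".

4 months after Jan 20, 2014 falls in May 2014; the last day of that month is May 31, 2014.
May 31, 2014 is a Saturday, so it moves to the preceding business day, May 30, 2014 (Friday).
Applying the 7-calendar-day extension: May 30, 2014 + 7 days = Jun 6, 2014.
Jun 6, 2014 falls on a Friday, which is a business day, so no adjustment is needed.
So the filing is due Jun 6, 2014.

Jun 6, 2014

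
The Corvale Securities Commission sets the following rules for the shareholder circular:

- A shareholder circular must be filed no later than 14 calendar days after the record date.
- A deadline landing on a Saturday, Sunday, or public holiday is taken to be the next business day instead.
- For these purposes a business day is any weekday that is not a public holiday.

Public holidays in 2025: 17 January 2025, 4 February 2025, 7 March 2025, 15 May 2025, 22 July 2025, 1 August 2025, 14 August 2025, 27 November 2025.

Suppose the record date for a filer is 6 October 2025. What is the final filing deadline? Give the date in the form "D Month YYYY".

Adding 14 calendar days to 6 October 2025 gives 20 October 2025.
20 October 2025 (Monday) is already a business day.
The final due date is 20 October 2025.

20 October 2025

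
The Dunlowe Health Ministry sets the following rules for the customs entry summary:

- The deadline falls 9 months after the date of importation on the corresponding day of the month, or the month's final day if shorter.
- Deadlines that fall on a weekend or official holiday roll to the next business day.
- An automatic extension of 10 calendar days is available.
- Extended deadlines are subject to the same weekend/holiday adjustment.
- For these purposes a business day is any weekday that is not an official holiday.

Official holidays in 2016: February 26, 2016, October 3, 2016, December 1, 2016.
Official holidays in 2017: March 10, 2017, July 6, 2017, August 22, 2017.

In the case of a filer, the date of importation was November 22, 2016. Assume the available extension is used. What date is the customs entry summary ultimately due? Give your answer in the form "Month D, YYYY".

9 months from November 22, 2016 is August 22, 2017.
August 22, 2017 is a listed holiday; the next business day is August 23, 2017 (Wednesday).
With the 10-day extension, August 23, 2017 becomes September 2, 2017.
September 2, 2017 is a Saturday, so it moves to the next business day, September 4, 2017 (Monday).
So the filing is due September 4, 2017.

September 4, 2017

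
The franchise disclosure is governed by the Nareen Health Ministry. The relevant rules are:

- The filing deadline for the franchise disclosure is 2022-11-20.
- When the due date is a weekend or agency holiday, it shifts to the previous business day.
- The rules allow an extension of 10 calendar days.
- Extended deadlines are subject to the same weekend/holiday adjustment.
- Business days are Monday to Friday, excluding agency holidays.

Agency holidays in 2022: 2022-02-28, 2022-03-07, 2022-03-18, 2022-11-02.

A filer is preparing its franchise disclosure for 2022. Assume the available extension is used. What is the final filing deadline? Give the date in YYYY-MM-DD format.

2022-11-28

The stated deadline is 2022-11-20.
Because 2022-11-20 is a Sunday, the deadline becomes 2022-11-18 (Friday).
Applying the 10-calendar-day extension: 2022-11-18 + 10 days = 2022-11-28.
2022-11-28 is a Monday and not a listed holiday, so it stands.
So the filing is due 2022-11-28.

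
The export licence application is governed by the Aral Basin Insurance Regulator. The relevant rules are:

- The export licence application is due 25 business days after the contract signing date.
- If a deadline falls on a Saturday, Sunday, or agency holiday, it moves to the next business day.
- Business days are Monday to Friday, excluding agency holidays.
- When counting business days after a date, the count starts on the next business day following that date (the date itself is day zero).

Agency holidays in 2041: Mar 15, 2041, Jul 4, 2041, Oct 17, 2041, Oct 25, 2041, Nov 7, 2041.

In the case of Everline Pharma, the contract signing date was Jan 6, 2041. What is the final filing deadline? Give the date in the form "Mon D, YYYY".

25 business days after Jan 6, 2041, excluding weekends and holidays, is Feb 8, 2041.
Feb 8, 2041 (Friday) is already a business day.
The final due date is Feb 8, 2041.

Feb 8, 2041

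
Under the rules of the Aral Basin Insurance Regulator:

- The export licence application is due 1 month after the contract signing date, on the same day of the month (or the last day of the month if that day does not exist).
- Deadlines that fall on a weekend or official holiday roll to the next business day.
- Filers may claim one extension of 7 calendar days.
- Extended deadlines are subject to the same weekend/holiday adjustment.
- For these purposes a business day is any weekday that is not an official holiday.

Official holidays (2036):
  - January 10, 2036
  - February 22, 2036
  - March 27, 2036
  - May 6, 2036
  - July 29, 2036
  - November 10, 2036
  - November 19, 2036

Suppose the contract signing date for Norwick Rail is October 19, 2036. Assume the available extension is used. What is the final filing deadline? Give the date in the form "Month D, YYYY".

1 month from October 19, 2036 is November 19, 2036.
November 19, 2036 is a listed holiday, so it moves to the next business day, November 20, 2036 (Thursday).
Add the 7 calendar-day extension to November 20, 2036: November 27, 2036.
Since November 27, 2036 is a Thursday and not a holiday, the date is unchanged.
The final due date is November 27, 2036.

November 27, 2036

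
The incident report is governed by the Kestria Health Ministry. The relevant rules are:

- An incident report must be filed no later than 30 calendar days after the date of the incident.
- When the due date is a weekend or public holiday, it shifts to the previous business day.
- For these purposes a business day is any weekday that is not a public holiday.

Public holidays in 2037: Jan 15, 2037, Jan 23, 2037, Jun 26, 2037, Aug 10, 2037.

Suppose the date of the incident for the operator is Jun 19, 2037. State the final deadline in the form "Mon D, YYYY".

Jul 17, 2037

30 calendar days after Jun 19, 2037 is Jul 19, 2037.
Because Jul 19, 2037 is a Sunday, the deadline becomes Jul 17, 2037 (Friday).
Deadline: Jul 17, 2037.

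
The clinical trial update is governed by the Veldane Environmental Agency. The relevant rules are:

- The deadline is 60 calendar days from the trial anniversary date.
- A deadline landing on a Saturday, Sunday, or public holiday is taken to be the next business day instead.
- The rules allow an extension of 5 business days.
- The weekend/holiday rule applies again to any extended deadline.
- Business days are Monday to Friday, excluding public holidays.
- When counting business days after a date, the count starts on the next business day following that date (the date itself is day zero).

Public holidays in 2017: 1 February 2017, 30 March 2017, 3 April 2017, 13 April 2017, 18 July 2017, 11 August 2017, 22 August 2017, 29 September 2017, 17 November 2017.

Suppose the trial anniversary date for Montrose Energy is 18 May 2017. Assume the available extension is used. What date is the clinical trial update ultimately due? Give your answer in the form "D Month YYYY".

Adding 60 calendar days to 18 May 2017 gives 17 July 2017.
17 July 2017 is a Monday and not a listed holiday, so it stands.
Applying the 5-business-day extension: 5 business days after 17 July 2017 is 25 July 2017.
25 July 2017 is a Tuesday and not a listed holiday, so it stands.
Final deadline: 25 July 2017.

25 July 2017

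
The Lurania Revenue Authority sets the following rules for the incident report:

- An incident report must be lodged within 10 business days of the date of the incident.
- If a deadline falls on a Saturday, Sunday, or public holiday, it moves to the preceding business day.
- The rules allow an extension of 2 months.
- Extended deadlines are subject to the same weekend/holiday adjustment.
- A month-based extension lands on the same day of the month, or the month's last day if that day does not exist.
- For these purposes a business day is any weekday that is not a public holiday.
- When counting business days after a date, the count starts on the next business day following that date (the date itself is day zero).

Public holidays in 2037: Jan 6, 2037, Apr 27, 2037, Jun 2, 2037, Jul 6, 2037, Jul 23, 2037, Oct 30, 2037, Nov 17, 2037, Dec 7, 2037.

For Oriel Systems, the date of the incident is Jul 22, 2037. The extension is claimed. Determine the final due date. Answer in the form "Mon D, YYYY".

Oct 6, 2037

10 business days after Jul 22, 2037, excluding weekends and holidays, is Aug 6, 2037.
Aug 6, 2037 (Thursday) is already a business day.
Add 2 months to Aug 6, 2037: Oct 6, 2037.
Since Oct 6, 2037 is a Tuesday and not a holiday, the date is unchanged.
Final deadline: Oct 6, 2037.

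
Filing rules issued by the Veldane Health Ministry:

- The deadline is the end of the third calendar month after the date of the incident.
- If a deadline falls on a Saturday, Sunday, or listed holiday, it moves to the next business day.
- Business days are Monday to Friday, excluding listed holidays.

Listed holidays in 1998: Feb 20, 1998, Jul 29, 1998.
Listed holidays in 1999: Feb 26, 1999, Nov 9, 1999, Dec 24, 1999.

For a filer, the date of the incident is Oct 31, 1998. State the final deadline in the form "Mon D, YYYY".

Feb 1, 1999

3 months after Oct 31, 1998 is January 1999; that month ends on Jan 31, 1999.
Jan 31, 1999 falls on a Sunday. Rolling to the next business day gives Feb 1, 1999, a Monday.
Deadline: Feb 1, 1999.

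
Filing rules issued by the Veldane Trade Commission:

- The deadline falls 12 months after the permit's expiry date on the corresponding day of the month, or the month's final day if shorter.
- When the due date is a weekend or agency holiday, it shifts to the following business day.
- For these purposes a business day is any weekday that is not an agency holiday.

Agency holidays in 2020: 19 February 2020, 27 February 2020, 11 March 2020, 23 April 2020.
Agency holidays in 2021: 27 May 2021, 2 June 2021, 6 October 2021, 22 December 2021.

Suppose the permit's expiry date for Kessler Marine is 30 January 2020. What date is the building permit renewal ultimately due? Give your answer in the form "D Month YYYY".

12 months from 30 January 2020 is 30 January 2021.
30 January 2021 is a Saturday; the next business day is 1 February 2021 (Monday).
The final due date is 1 February 2021.

1 February 2021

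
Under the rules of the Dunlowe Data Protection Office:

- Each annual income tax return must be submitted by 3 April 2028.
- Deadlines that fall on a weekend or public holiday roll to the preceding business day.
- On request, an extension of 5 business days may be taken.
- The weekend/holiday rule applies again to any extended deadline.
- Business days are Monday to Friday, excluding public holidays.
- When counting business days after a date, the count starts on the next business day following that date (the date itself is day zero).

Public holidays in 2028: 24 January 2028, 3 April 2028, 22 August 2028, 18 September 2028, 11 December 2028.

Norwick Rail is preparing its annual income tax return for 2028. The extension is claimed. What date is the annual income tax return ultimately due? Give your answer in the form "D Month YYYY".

10 April 2028

The statutory due date is 3 April 2028.
3 April 2028 is a listed holiday, so it moves to the preceding business day, 31 March 2028 (Friday).
Applying the 5-business-day extension: 5 business days after 31 March 2028 is 10 April 2028.
10 April 2028 is a Monday and not a listed holiday, so it stands.
So the filing is due 10 April 2028.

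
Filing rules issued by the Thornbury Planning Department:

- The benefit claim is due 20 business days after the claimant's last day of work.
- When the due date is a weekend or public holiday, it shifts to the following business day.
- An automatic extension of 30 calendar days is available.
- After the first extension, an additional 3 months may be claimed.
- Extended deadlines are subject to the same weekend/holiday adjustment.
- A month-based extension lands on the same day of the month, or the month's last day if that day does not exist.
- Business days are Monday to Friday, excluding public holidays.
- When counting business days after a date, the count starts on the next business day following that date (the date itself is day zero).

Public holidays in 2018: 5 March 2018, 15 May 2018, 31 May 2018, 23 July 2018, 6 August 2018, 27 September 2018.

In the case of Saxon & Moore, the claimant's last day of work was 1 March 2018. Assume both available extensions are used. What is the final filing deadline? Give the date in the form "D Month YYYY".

30 July 2018

Counting 20 business days after 1 March 2018 (skipping weekends and listed holidays) reaches 30 March 2018.
30 March 2018 is a Friday and not a listed holiday, so it stands.
Applying the 30-calendar-day extension: 30 March 2018 + 30 days = 29 April 2018.
Because 29 April 2018 is a Sunday, the deadline becomes 30 April 2018 (Monday).
Add 3 months to 30 April 2018: 30 July 2018.
Since 30 July 2018 is a Monday and not a holiday, the date is unchanged.
So the filing is due 30 July 2018.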